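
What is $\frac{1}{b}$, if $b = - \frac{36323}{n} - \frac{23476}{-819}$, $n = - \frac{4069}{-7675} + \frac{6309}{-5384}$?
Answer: $\frac{21715030701}{1229897440140004} \approx 1.7656 \cdot 10^{-5}$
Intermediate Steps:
$n = - \frac{26514079}{41322200}$ ($n = \left(-4069\right) \left(- \frac{1}{7675}\right) + 6309 \left(- \frac{1}{5384}\right) = \frac{4069}{7675} - \frac{6309}{5384} = - \frac{26514079}{41322200} \approx -0.64164$)
$b = \frac{1229897440140004}{21715030701}$ ($b = - \frac{36323}{- \frac{26514079}{41322200}} - \frac{23476}{-819} = \left(-36323\right) \left(- \frac{41322200}{26514079}\right) - - \frac{23476}{819} = \frac{1500946270600}{26514079} + \frac{23476}{819} = \frac{1229897440140004}{21715030701} \approx 56638.0$)
$\frac{1}{b} = \frac{1}{\frac{1229897440140004}{21715030701}} = \frac{21715030701}{1229897440140004}$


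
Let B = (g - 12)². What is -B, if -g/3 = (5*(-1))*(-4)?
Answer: -5184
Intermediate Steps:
g = -60 (g = -3*5*(-1)*(-4) = -(-15)*(-4) = -3*20 = -60)
B = 5184 (B = (-60 - 12)² = (-72)² = 5184)
-B = -1*5184 = -5184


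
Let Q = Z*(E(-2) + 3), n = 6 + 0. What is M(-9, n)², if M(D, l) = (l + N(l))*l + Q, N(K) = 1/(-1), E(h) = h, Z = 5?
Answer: 1225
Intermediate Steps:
N(K) = -1
n = 6
Q = 5 (Q = 5*(-2 + 3) = 5*1 = 5)
M(D, l) = 5 + l*(-1 + l) (M(D, l) = (l - 1)*l + 5 = (-1 + l)*l + 5 = l*(-1 + l) + 5 = 5 + l*(-1 + l))
M(-9, n)² = (5 + 6² - 1*6)² = (5 + 36 - 6)² = 35² = 1225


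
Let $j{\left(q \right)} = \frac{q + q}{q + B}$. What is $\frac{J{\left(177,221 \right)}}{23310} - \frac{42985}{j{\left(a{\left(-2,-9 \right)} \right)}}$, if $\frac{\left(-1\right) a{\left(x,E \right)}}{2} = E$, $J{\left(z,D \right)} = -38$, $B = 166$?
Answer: $- \frac{284512941}{1295} \approx -2.197 \cdot 10^{5}$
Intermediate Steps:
$a{\left(x,E \right)} = - 2 E$
$j{\left(q \right)} = \frac{2 q}{166 + q}$ ($j{\left(q \right)} = \frac{q + q}{q + 166} = \frac{2 q}{166 + q}$)
$\frac{J{\left(177,221 \right)}}{23310} - \frac{42985}{j{\left(a{\left(-2,-9 \right)} \right)}} = - \frac{38}{23310} - \frac{42985}{2 \left(\left(-2\right) \left(-9\right)\right) \frac{1}{166 - -18}} = \left(-38\right) \frac{1}{23310} - \frac{42985}{2 \cdot 18 \frac{1}{166 + 18}} = - \frac{19}{11655} - \frac{42985}{2 \cdot 18 \cdot \frac{1}{184}} = - \frac{19}{11655} - \frac{42985}{\frac{9}{46}} = - \frac{19}{11655} - \frac{1977310}{9} = - \frac{284512941}{1295}$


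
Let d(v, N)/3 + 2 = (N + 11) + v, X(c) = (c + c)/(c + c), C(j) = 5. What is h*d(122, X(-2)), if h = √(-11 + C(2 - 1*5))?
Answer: 396*I*√6 ≈ 970.0*I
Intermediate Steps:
X(c) = 1 (X(c) = (2*c)/((2*c)) = (2*c)*(1/(2*c)) = 1)
d(v, N) = 27 + 3*N + 3*v (d(v, N) = -6 + 3*((N + 11) + v) = -6 + 3*((11 + N) + v) = -6 + 3*(11 + N + v) = -6 + (33 + 3*N + 3*v) = 27 + 3*N + 3*v)
h = I*√6 (h = √(-11 + 5) = √(-6) = I*√6 ≈ 2.4495*I)
h*d(122, X(-2)) = (I*√6)*(27 + 3*1 + 3*122) = (I*√6)*(27 + 3 + 366) = (I*√6)*396 = 396*I*√6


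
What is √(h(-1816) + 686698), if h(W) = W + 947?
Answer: √685829 ≈ 828.15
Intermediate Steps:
h(W) = 947 + W
√(h(-1816) + 686698) = √((947 - 1816) + 686698) = √(-869 + 686698) = √685829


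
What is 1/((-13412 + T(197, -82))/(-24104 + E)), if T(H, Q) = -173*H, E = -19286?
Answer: 43390/47493 ≈ 0.91361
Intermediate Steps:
1/((-13412 + T(197, -82))/(-24104 + E)) = 1/((-13412 - 173*197)/(-24104 - 19286)) = 1/((-13412 - 34081)/(-43390)) = 1/(-47493*(-1/43390)) = 1/(47493/43390) = 43390/47493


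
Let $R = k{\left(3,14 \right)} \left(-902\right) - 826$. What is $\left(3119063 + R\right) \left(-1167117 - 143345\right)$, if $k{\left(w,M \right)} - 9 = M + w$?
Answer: $-4055598140670$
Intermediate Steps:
$k{\left(w,M \right)} = 9 + M + w$ ($k{\left(w,M \right)} = 9 + \left(M + w\right) = 9 + M + w$)
$R = -24278$ ($R = \left(9 + 14 + 3\right) \left(-902\right) - 826 = 26 \left(-902\right) - 826 = -23452 - 826 = -24278$)
$\left(3119063 + R\right) \left(-1167117 - 143345\right) = \left(3119063 - 24278\right) \left(-1167117 - 143345\right) = 3094785 \left(-1310462\right) = -4055598140670$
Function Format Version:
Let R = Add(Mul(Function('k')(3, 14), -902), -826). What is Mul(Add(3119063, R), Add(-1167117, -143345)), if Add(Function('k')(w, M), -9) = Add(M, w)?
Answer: -4055598140670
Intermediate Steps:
Function('k')(w, M) = Add(9, M, w) (Function('k')(w, M) = Add(9, Add(M, w)) = Add(9, M, w))
R = -24278 (R = Add(Mul(Add(9, 14, 3), -902), -826) = Add(Mul(26, -902), -826) = Add(-23452, -826) = -24278)
Mul(Add(3119063, R), Add(-1167117, -143345)) = Mul(Add(3119063, -24278), Add(-1167117, -143345)) = Mul(3094785, -1310462) = -4055598140670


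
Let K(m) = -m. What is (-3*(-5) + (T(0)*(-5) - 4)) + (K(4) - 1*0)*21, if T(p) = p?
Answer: -73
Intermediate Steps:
(-3*(-5) + (T(0)*(-5) - 4)) + (K(4) - 1*0)*21 = (-3*(-5) + (0*(-5) - 4)) + (-1*4 - 1*0)*21 = (15 + (0 - 4)) + (-4 + 0)*21 = (15 - 4) - 4*21 = 11 - 84 = -73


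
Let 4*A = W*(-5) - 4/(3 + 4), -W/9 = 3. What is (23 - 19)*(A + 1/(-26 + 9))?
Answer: 15969/119 ≈ 134.19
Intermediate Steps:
W = -27 (W = -9*3 = -27)
A = 941/28 (A = (-27*(-5) - 4/(3 + 4))/4 = (135 - 4/7)/4 = (1/4)*(941/7) = 941/28 ≈ 33.607)
(23 - 19)*(A + 1/(-26 + 9)) = (23 - 19)*(941/28 + 1/(-26 + 9)) = 4*(941/28 + 1/(-17)) = 4*(941/28 - 1/17) = 4*(15969/476) = 15969/119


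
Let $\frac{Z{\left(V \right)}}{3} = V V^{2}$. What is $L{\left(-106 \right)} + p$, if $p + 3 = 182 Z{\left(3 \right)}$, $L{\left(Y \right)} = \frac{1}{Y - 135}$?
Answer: $\frac{3552098}{241} \approx 14739.0$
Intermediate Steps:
$Z{\left(V \right)} = 3 V^{3}$ ($Z{\left(V \right)} = 3 V V^{2} = 3 V^{3}$)
$L{\left(Y \right)} = \frac{1}{-135 + Y}$
$p = 14739$ ($p = -3 + 182 \cdot 3 \cdot 3^{3} = -3 + 182 \cdot 3 \cdot 27 = -3 + 182 \cdot 81 = -3 + 14742 = 14739$)
$L{\left(-106 \right)} + p = \frac{1}{-135 - 106} + 14739 = \frac{1}{-241} + 14739 = - \frac{1}{241} + 14739 = \frac{3552098}{241}$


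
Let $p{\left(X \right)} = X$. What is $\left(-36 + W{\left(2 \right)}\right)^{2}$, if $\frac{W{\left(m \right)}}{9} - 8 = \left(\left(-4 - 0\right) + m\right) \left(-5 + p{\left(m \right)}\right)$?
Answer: $8100$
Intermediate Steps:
$W{\left(m \right)} = 72 + 9 \left(-5 + m\right) \left(-4 + m\right)$ ($W{\left(m \right)} = 72 + 9 \left(\left(-4 - 0\right) + m\right) \left(-5 + m\right) = 72 + 9 \left(\left(-4 + 0\right) + m\right) \left(-5 + m\right) = 72 + 9 \left(-4 + m\right) \left(-5 + m\right) = 72 + 9 \left(-5 + m\right) \left(-4 + m\right)$)
$\left(-36 + W{\left(2 \right)}\right)^{2} = \left(-36 + \left(252 - 162 + 9 \cdot 2^{2}\right)\right)^{2} = \left(-36 + \left(252 - 162 + 9 \cdot 4\right)\right)^{2} = \left(-36 + \left(252 - 162 + 36\right)\right)^{2} = \left(-36 + 126\right)^{2} = 90^{2} = 8100$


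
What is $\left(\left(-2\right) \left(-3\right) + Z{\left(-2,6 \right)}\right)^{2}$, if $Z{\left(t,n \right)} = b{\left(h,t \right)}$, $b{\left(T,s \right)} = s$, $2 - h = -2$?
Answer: $16$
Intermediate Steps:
$h = 4$ ($h = 2 - -2 = 2 + 2 = 4$)
$Z{\left(t,n \right)} = t$
$\left(\left(-2\right) \left(-3\right) + Z{\left(-2,6 \right)}\right)^{2} = \left(\left(-2\right) \left(-3\right) - 2\right)^{2} = \left(6 - 2\right)^{2} = 4^{2} = 16$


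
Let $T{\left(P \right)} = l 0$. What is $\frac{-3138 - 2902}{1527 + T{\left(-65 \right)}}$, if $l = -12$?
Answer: $- \frac{6040}{1527} \approx -3.9555$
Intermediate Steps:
$T{\left(P \right)} = 0$ ($T{\left(P \right)} = \left(-12\right) 0 = 0$)
$\frac{-3138 - 2902}{1527 + T{\left(-65 \right)}} = \frac{-3138 - 2902}{1527 + 0} = - \frac{6040}{1527}$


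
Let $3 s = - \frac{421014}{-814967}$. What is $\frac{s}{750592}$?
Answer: $\frac{70169}{305853855232} \approx 2.2942 \cdot 10^{-7}$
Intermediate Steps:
$s = \frac{140338}{814967}$ ($s = \frac{\left(-421014\right) \frac{1}{-814967}}{3} = \frac{\left(-421014\right) \left(- \frac{1}{814967}\right)}{3} = \frac{1}{3} \cdot \frac{421014}{814967} = \frac{140338}{814967} \approx 0.1722$)
$\frac{s}{750592} = \frac{140338}{814967 \cdot 750592} = \frac{140338}{814967} \cdot \frac{1}{750592} = \frac{70169}{305853855232}$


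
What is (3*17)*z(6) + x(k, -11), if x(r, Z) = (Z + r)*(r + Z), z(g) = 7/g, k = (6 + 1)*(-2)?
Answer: 1369/2 ≈ 684.50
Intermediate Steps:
k = -14 (k = 7*(-2) = -14)
x(r, Z) = (Z + r)² (x(r, Z) = (Z + r)*(Z + r) = (Z + r)²)
(3*17)*z(6) + x(k, -11) = (3*17)*(7/6) + (-11 - 14)² = 51*(7*(⅙)) + (-25)² = 51*(7/6) + 625 = 119/2 + 625 = 1369/2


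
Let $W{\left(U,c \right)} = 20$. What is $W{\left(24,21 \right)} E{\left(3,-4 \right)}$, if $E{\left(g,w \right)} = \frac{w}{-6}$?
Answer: $\frac{40}{3} \approx 13.333$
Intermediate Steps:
$E{\left(g,w \right)} = - \frac{w}{6}$ ($E{\left(g,w \right)} = w \left(- \frac{1}{6}\right) = - \frac{w}{6}$)
$W{\left(24,21 \right)} E{\left(3,-4 \right)} = 20 \left(\left(- \frac{1}{6}\right) \left(-4\right)\right) = 20 \cdot \frac{2}{3} = \frac{40}{3}$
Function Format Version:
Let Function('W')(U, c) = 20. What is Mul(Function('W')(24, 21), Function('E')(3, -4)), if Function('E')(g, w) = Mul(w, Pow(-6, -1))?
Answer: Rational(40, 3) ≈ 13.333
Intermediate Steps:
Function('E')(g, w) = Mul(Rational(-1, 6), w) (Function('E')(g, w) = Mul(w, Rational(-1, 6)) = Mul(Rational(-1, 6), w))
Mul(Function('W')(24, 21), Function('E')(3, -4)) = Mul(20, Mul(Rational(-1, 6), -4)) = Mul(20, Rational(2, 3)) = Rational(40, 3)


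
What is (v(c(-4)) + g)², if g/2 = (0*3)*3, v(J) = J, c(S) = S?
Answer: 16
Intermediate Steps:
g = 0 (g = 2*((0*3)*3) = 2*(0*3) = 2*0 = 0)
(v(c(-4)) + g)² = (-4 + 0)² = (-4)² = 16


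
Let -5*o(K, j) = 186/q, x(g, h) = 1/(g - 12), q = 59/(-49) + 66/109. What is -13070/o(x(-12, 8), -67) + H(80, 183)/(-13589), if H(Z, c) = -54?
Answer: -1419506955773/6749832957 ≈ -210.30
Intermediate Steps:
q = -3197/5341 (q = 59*(-1/49) + 66*(1/109) = -59/49 + 66/109 = -3197/5341 ≈ -0.59858)
x(g, h) = 1/(-12 + g)
o(K, j) = 993426/15985 (o(K, j) = -186/(5*(-3197/5341)) = -186*(-5341)/(5*3197) = -⅕*(-993426/3197) = 993426/15985)
-13070/o(x(-12, 8), -67) + H(80, 183)/(-13589) = -13070/993426/15985 - 54/(-13589) = -13070*15985/993426 - 54*(-1/13589) = -104461975/496713 + 54/13589 = -1419506955773/6749832957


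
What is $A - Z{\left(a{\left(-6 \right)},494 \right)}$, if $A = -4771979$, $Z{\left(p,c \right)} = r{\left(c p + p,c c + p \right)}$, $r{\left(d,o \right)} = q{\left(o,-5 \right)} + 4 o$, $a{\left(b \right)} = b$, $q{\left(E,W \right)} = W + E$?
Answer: $-5992124$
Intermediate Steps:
$q{\left(E,W \right)} = E + W$
$r{\left(d,o \right)} = -5 + 5 o$ ($r{\left(d,o \right)} = \left(o - 5\right) + 4 o = \left(-5 + o\right) + 4 o = -5 + 5 o$)
$Z{\left(p,c \right)} = -5 + 5 p + 5 c^{2}$ ($Z{\left(p,c \right)} = -5 + 5 \left(c c + p\right) = -5 + 5 \left(c^{2} + p\right) = -5 + 5 \left(p + c^{2}\right) = -5 + \left(5 p + 5 c^{2}\right) = -5 + 5 p + 5 c^{2}$)
$A - Z{\left(a{\left(-6 \right)},494 \right)} = -4771979 - \left(-5 + 5 \left(-6\right) + 5 \cdot 494^{2}\right) = -4771979 - \left(-5 - 30 + 5 \cdot 244036\right) = -4771979 - \left(-5 - 30 + 1220180\right) = -4771979 - 1220145 = -5992124$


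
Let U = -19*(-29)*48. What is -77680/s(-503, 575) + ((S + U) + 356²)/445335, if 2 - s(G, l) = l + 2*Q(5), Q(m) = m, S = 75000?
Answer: 3156968552/23602755 ≈ 133.75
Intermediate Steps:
s(G, l) = -8 - l (s(G, l) = 2 - (l + 2*5) = 2 - (l + 10) = 2 - (10 + l) = 2 + (-10 - l) = -8 - l)
U = 26448 (U = 551*48 = 26448)
-77680/s(-503, 575) + ((S + U) + 356²)/445335 = -77680/(-8 - 1*575) + ((75000 + 26448) + 356²)/445335 = -77680/(-8 - 575) + (101448 + 126736)*(1/445335) = -77680/(-583) + 228184*(1/445335) = -77680*(-1/583) + 20744/40485 = 77680/583 + 20744/40485 = 3156968552/23602755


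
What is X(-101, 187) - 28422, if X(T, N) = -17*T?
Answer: -26705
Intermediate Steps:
X(-101, 187) - 28422 = -17*(-101) - 28422 = 1717 - 28422 = -26705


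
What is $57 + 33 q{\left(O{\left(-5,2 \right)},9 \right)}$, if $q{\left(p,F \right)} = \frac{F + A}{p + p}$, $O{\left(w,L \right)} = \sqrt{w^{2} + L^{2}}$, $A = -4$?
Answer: $57 + \frac{165 \sqrt{29}}{58} \approx 72.32$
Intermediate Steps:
$O{\left(w,L \right)} = \sqrt{L^{2} + w^{2}}$
$q{\left(p,F \right)} = \frac{-4 + F}{2 p}$ ($q{\left(p,F \right)} = \frac{F - 4}{p + p} = \frac{-4 + F}{2 p}$)
$57 + 33 q{\left(O{\left(-5,2 \right)},9 \right)} = 57 + 33 \frac{-4 + 9}{2 \sqrt{2^{2} + \left(-5\right)^{2}}} = 57 + 33 \cdot \frac{1}{2} \frac{1}{\sqrt{4 + 25}} \cdot 5 = 57 + 33 \cdot \frac{1}{2} \frac{1}{\sqrt{29}} \cdot 5 = 57 + 33 \cdot \frac{1}{2} \frac{\sqrt{29}}{29} \cdot 5 = 57 + 33 \frac{5 \sqrt{29}}{58} = 57 + \frac{165 \sqrt{29}}{58}$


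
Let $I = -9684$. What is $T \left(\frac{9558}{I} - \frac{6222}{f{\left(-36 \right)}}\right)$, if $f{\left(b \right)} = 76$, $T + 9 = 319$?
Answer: $- \frac{131276940}{5111} \approx -25685.0$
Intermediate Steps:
$T = 310$ ($T = -9 + 319 = 310$)
$T \left(\frac{9558}{I} - \frac{6222}{f{\left(-36 \right)}}\right) = 310 \left(\frac{9558}{-9684} - \frac{6222}{76}\right) = 310 \left(9558 \left(- \frac{1}{9684}\right) - \frac{3111}{38}\right) = 310 \left(- \frac{531}{538} - \frac{3111}{38}\right) = 310 \left(- \frac{423474}{5111}\right) = - \frac{131276940}{5111}$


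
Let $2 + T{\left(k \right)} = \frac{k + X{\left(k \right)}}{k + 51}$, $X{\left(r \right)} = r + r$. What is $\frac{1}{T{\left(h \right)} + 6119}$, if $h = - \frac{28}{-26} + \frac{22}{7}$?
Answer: $\frac{1675}{10246359} \approx 0.00016347$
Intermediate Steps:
$X{\left(r \right)} = 2 r$
$h = \frac{384}{91}$ ($h = \left(-28\right) \left(- \frac{1}{26}\right) + 22 \cdot \frac{1}{7} = \frac{14}{13} + \frac{22}{7} = \frac{384}{91} \approx 4.2198$)
$T{\left(k \right)} = -2 + \frac{3 k}{51 + k}$ ($T{\left(k \right)} = -2 + \frac{k + 2 k}{k + 51} = -2 + \frac{3 k}{51 + k}$)
$\frac{1}{T{\left(h \right)} + 6119} = \frac{1}{\frac{-102 + \frac{384}{91}}{51 + \frac{384}{91}} + 6119} = \frac{1}{\frac{1}{\frac{5025}{91}} \left(- \frac{8898}{91}\right) + 6119} = \frac{1}{\frac{91}{5025} \left(- \frac{8898}{91}\right) + 6119} = \frac{1}{- \frac{2966}{1675} + 6119} = \frac{1}{\frac{10246359}{1675}} = \frac{1675}{10246359}$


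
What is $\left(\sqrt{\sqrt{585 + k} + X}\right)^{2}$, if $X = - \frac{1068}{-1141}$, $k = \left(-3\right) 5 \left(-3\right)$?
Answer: $\frac{1068}{1141} + 3 \sqrt{70} \approx 26.036$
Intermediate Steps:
$k = 45$ ($k = \left(-15\right) \left(-3\right) = 45$)
$X = \frac{1068}{1141}$ ($X = \left(-1068\right) \left(- \frac{1}{1141}\right) = \frac{1068}{1141} \approx 0.93602$)
$\left(\sqrt{\sqrt{585 + k} + X}\right)^{2} = \left(\sqrt{\sqrt{585 + 45} + \frac{1068}{1141}}\right)^{2} = \left(\sqrt{\sqrt{630} + \frac{1068}{1141}}\right)^{2} = \left(\sqrt{3 \sqrt{70} + \frac{1068}{1141}}\right)^{2} = \left(\sqrt{\frac{1068}{1141} + 3 \sqrt{70}}\right)^{2} = \frac{1068}{1141} + 3 \sqrt{70}$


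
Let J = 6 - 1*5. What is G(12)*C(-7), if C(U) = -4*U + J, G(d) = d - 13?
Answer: -29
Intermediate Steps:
G(d) = -13 + d
J = 1 (J = 6 - 5 = 1)
C(U) = 1 - 4*U (C(U) = -4*U + 1 = 1 - 4*U)
G(12)*C(-7) = (-13 + 12)*(1 - 4*(-7)) = -(1 + 28) = -1*29 = -29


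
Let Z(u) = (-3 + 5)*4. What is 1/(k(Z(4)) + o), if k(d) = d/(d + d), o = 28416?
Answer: 2/56833 ≈ 3.5191e-5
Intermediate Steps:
Z(u) = 8 (Z(u) = 2*4 = 8)
k(d) = ½ (k(d) = d/((2*d)) = (1/(2*d))*d = ½)
1/(k(Z(4)) + o) = 1/(½ + 28416) = 1/(56833/2) = 2/56833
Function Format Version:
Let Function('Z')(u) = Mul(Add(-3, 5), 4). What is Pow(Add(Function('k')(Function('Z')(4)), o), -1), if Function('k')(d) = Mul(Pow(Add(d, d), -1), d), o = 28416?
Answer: Rational(2, 56833) ≈ 3.5191e-5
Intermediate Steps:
Function('Z')(u) = 8 (Function('Z')(u) = Mul(2, 4) = 8)
Function('k')(d) = Rational(1, 2) (Function('k')(d) = Mul(Pow(Mul(2, d), -1), d) = Mul(Mul(Rational(1, 2), Pow(d, -1)), d) = Rational(1, 2))
Pow(Add(Function('k')(Function('Z')(4)), o), -1) = Pow(Add(Rational(1, 2), 28416), -1) = Pow(Rational(56833, 2), -1) = Rational(2, 56833)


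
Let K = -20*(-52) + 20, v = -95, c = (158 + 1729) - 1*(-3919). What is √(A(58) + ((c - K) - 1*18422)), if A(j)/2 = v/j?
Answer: I*√11504271/29 ≈ 116.96*I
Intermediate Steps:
c = 5806 (c = 1887 + 3919 = 5806)
K = 1060 (K = 1040 + 20 = 1060)
A(j) = -190/j (A(j) = 2*(-95/j) = -190/j)
√(A(58) + ((c - K) - 1*18422)) = √(-190/58 + ((5806 - 1*1060) - 1*18422)) = √(-190*1/58 + ((5806 - 1060) - 18422)) = √(-95/29 + (4746 - 18422)) = √(-95/29 - 13676) = √(-396699/29) = I*√11504271/29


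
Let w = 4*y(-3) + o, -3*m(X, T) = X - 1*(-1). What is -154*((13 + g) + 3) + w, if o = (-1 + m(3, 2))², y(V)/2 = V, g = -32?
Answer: 22009/9 ≈ 2445.4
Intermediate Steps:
m(X, T) = -⅓ - X/3 (m(X, T) = -(X - 1*(-1))/3 = -(X + 1)/3 = -(1 + X)/3 = -⅓ - X/3)
y(V) = 2*V
o = 49/9 (o = (-1 + (-⅓ - ⅓*3))² = (-1 + (-⅓ - 1))² = (-1 - 4/3)² = (-7/3)² = 49/9 ≈ 5.4444)
w = -167/9 (w = 4*(2*(-3)) + 49/9 = 4*(-6) + 49/9 = -24 + 49/9 = -167/9 ≈ -18.556)
-154*((13 + g) + 3) + w = -154*((13 - 32) + 3) - 167/9 = -154*(-19 + 3) - 167/9 = -154*(-16) - 167/9 = 2464 - 167/9 = 22009/9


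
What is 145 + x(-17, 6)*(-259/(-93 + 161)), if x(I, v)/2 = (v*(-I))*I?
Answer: 13354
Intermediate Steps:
x(I, v) = -2*v*I² (x(I, v) = 2*((v*(-I))*I) = 2*((-I*v)*I) = 2*(-v*I²) = -2*v*I²)
145 + x(-17, 6)*(-259/(-93 + 161)) = 145 + (-2*6*(-17)²)*(-259/(-93 + 161)) = 145 + (-2*6*289)*(-259/68) = 145 - (-898212)/68 = 145 - 3468*(-259/68) = 145 + 13209 = 13354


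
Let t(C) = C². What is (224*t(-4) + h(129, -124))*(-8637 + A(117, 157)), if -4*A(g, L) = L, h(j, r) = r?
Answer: -30019825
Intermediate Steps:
A(g, L) = -L/4
(224*t(-4) + h(129, -124))*(-8637 + A(117, 157)) = (224*(-4)² - 124)*(-8637 - ¼*157) = (224*16 - 124)*(-8637 - 157/4) = (3584 - 124)*(-34705/4) = 3460*(-34705/4) = -30019825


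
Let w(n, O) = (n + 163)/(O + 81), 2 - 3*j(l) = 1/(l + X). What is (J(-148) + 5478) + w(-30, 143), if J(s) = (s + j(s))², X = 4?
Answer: 5073377689/186624 ≈ 27185.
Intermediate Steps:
j(l) = ⅔ - 1/(3*(4 + l)) (j(l) = ⅔ - 1/(3*(l + 4)) = ⅔ - 1/(3*(4 + l)))
w(n, O) = (163 + n)/(81 + O)
J(s) = (s + (7 + 2*s)/(3*(4 + s)))²
(J(-148) + 5478) + w(-30, 143) = ((7 + 3*(-148)² + 14*(-148))²/(9*(4 - 148)²) + 5478) + (163 - 30)/(81 + 143) = ((⅑)*(7 + 3*21904 - 2072)²/(-144)² + 5478) + 133/224 = ((⅑)*(1/20736)*(7 + 65712 - 2072)² + 5478) + (1/224)*133 = ((⅑)*(1/20736)*63647² + 5478) + 19/32 = ((⅑)*(1/20736)*4050940609 + 5478) + 19/32 = (4050940609/186624 + 5478) + 19/32 = 5073266881/186624 + 19/32 = 5073377689/186624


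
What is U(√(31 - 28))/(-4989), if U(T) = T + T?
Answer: -2*√3/4989 ≈ -0.00069435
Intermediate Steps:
U(T) = 2*T
U(√(31 - 28))/(-4989) = (2*√(31 - 28))/(-4989) = (2*√3)*(-1/4989) = -2*√3/4989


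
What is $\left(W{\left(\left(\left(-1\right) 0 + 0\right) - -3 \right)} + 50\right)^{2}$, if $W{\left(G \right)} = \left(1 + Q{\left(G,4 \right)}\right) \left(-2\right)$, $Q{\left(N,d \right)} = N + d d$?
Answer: $100$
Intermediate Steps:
$Q{\left(N,d \right)} = N + d^{2}$
$W{\left(G \right)} = -34 - 2 G$ ($W{\left(G \right)} = \left(1 + \left(G + 4^{2}\right)\right) \left(-2\right) = \left(1 + \left(G + 16\right)\right) \left(-2\right) = \left(1 + \left(16 + G\right)\right) \left(-2\right) = \left(17 + G\right) \left(-2\right) = -34 - 2 G$)
$\left(W{\left(\left(\left(-1\right) 0 + 0\right) - -3 \right)} + 50\right)^{2} = \left(\left(-34 - 2 \left(\left(\left(-1\right) 0 + 0\right) - -3\right)\right) + 50\right)^{2} = \left(\left(-34 - 2 \left(\left(0 + 0\right) + 3\right)\right) + 50\right)^{2} = \left(\left(-34 - 2 \left(0 + 3\right)\right) + 50\right)^{2} = \left(\left(-34 - 6\right) + 50\right)^{2} = \left(-40 + 50\right)^{2} = 10^{2} = 100$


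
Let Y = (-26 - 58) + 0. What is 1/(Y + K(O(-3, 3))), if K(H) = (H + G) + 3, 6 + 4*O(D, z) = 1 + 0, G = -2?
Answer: -4/337 ≈ -0.011869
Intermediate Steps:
O(D, z) = -5/4 (O(D, z) = -3/2 + (1 + 0)/4 = -3/2 + (¼)*1 = -3/2 + ¼ = -5/4)
Y = -84 (Y = -84 + 0 = -84)
K(H) = 1 + H (K(H) = (H - 2) + 3 = (-2 + H) + 3 = 1 + H)
1/(Y + K(O(-3, 3))) = 1/(-84 + (1 - 5/4)) = 1/(-84 - ¼) = 1/(-337/4) = -4/337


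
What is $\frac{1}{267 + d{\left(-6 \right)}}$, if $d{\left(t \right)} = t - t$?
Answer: $\frac{1}{267} \approx 0.0037453$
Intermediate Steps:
$d{\left(t \right)} = 0$
$\frac{1}{267 + d{\left(-6 \right)}} = \frac{1}{267 + 0} = \frac{1}{267}$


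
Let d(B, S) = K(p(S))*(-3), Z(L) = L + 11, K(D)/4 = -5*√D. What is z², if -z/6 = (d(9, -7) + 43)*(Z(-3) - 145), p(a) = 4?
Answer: 17952248196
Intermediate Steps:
K(D) = -20*√D (K(D) = 4*(-5*√D) = -20*√D)
Z(L) = 11 + L
d(B, S) = 120 (d(B, S) = -20*√4*(-3) = -20*2*(-3) = -40*(-3) = 120)
z = 133986 (z = -6*(120 + 43)*((11 - 3) - 145) = -978*(8 - 145) = -978*(-137) = -6*(-22331) = 133986)
z² = 133986² = 17952248196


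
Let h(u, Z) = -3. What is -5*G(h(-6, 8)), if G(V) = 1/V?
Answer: 5/3 ≈ 1.6667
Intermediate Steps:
-5*G(h(-6, 8)) = -5/(-3) = -5*(-⅓) = 5/3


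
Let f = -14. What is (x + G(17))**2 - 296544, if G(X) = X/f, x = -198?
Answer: -50344103/196 ≈ -2.5686e+5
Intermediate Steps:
G(X) = -X/14 (G(X) = X/(-14) = X*(-1/14) = -X/14)
(x + G(17))**2 - 296544 = (-198 - 1/14*17)**2 - 296544 = (-198 - 17/14)**2 - 296544 = (-2789/14)**2 - 296544 = 7778521/196 - 296544 = -50344103/196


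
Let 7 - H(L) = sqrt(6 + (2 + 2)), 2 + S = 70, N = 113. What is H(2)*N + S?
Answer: 859 - 113*sqrt(10) ≈ 501.66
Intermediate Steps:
S = 68 (S = -2 + 70 = 68)
H(L) = 7 - sqrt(10) (H(L) = 7 - sqrt(6 + (2 + 2)) = 7 - sqrt(6 + 4) = 7 - sqrt(10))
H(2)*N + S = (7 - sqrt(10))*113 + 68 = (791 - 113*sqrt(10)) + 68 = 859 - 113*sqrt(10)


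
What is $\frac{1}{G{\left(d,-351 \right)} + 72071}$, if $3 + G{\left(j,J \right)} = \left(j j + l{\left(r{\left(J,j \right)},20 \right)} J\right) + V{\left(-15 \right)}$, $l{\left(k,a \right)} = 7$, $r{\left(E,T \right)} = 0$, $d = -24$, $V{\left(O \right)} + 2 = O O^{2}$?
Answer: $\frac{1}{66810} \approx 1.4968 \cdot 10^{-5}$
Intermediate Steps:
$V{\left(O \right)} = -2 + O^{3}$ ($V{\left(O \right)} = -2 + O O^{2} = -2 + O^{3}$)
$G{\left(j,J \right)} = -3380 + j^{2} + 7 J$ ($G{\left(j,J \right)} = -3 + \left(\left(j j + 7 J\right) + \left(-2 + \left(-15\right)^{3}\right)\right) = -3 - \left(3377 - j^{2} - 7 J\right) = -3 + \left(-3377 + j^{2} + 7 J\right) = -3380 + j^{2} + 7 J$)
$\frac{1}{G{\left(d,-351 \right)} + 72071} = \frac{1}{\left(-3380 + \left(-24\right)^{2} + 7 \left(-351\right)\right) + 72071} = \frac{1}{\left(-3380 + 576 - 2457\right) + 72071} = \frac{1}{-5261 + 72071} = \frac{1}{66810}$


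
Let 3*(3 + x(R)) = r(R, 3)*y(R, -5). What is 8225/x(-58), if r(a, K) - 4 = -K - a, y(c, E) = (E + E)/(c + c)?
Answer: -1431150/227 ≈ -6304.6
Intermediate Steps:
y(c, E) = E/c (y(c, E) = (2*E)/((2*c)) = (2*E)*(1/(2*c)) = E/c)
r(a, K) = 4 - K - a (r(a, K) = 4 + (-K - a) = 4 - K - a)
x(R) = -3 - 5*(1 - R)/(3*R) (x(R) = -3 + ((4 - 1*3 - R)*(-5/R))/3 = -3 + ((4 - 3 - R)*(-5/R))/3 = -3 + ((1 - R)*(-5/R))/3 = -3 + (-5*(1 - R)/R)/3 = -3 - 5*(1 - R)/(3*R))
8225/x(-58) = 8225/(((⅓)*(-5 - 4*(-58))/(-58))) = 8225/(((⅓)*(-1/58)*(-5 + 232))) = 8225/(((⅓)*(-1/58)*227)) = 8225/(-227/174) = 8225*(-174/227) = -1431150/227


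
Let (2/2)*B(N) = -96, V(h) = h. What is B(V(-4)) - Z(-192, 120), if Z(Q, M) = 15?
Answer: -111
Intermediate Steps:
B(N) = -96
B(V(-4)) - Z(-192, 120) = -96 - 1*15 = -96 - 15 = -111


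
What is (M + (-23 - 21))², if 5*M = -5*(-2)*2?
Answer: 1600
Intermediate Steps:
M = 4 (M = (-5*(-2)*2)/5 = (10*2)/5 = (⅕)*20 = 4)
(M + (-23 - 21))² = (4 + (-23 - 21))² = (4 - 44)² = (-40)² = 1600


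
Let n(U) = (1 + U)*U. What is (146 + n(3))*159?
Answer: 25122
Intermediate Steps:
n(U) = U*(1 + U)
(146 + n(3))*159 = (146 + 3*(1 + 3))*159 = (146 + 3*4)*159 = (146 + 12)*159 = 158*159 = 25122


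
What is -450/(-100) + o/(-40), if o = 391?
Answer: -211/40 ≈ -5.2750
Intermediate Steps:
-450/(-100) + o/(-40) = -450/(-100) + 391/(-40) = -450*(-1/100) + 391*(-1/40) = 9/2 - 391/40 = -211/40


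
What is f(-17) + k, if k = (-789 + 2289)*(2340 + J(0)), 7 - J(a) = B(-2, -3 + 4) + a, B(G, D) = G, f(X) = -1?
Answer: 3523499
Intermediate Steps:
J(a) = 9 - a (J(a) = 7 - (-2 + a) = 7 + (2 - a) = 9 - a)
k = 3523500 (k = (-789 + 2289)*(2340 + (9 - 1*0)) = 1500*(2340 + (9 + 0)) = 1500*(2340 + 9) = 1500*2349 = 3523500)
f(-17) + k = -1 + 3523500 = 3523499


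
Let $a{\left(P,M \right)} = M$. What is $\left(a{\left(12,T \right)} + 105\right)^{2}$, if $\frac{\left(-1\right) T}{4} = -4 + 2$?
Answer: $12769$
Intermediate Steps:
$T = 8$ ($T = - 4 \left(-4 + 2\right) = \left(-4\right) \left(-2\right) = 8$)
$\left(a{\left(12,T \right)} + 105\right)^{2} = \left(8 + 105\right)^{2} = 113^{2} = 12769$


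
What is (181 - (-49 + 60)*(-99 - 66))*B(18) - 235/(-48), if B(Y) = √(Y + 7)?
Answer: 479275/48 ≈ 9984.9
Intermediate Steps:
B(Y) = √(7 + Y)
(181 - (-49 + 60)*(-99 - 66))*B(18) - 235/(-48) = (181 - (-49 + 60)*(-99 - 66))*√(7 + 18) - 235/(-48) = (181 - 11*(-165))*√25 - 235*(-1/48) = (181 - 1*(-1815))*5 + 235/48 = (181 + 1815)*5 + 235/48 = 1996*5 + 235/48 = 9980 + 235/48 = 479275/48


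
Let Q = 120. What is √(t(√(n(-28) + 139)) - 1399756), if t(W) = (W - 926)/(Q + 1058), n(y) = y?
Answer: √(-1942420095932 + 1178*√111)/1178 ≈ 1183.1*I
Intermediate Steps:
t(W) = -463/589 + W/1178 (t(W) = (W - 926)/(120 + 1058) = (-926 + W)/1178 = (-926 + W)*(1/1178) = -463/589 + W/1178)
√(t(√(n(-28) + 139)) - 1399756) = √((-463/589 + √(-28 + 139)/1178) - 1399756) = √((-463/589 + √111/1178) - 1399756) = √(-824456747/589 + √111/1178)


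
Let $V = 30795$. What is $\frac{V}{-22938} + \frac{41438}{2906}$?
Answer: $\frac{143502429}{11109638} \approx 12.917$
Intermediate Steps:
$\frac{V}{-22938} + \frac{41438}{2906} = \frac{30795}{-22938} + \frac{41438}{2906} = 30795 \left(- \frac{1}{22938}\right) + 41438 \cdot \frac{1}{2906} = - \frac{10265}{7646} + \frac{20719}{1453} = \frac{143502429}{11109638}$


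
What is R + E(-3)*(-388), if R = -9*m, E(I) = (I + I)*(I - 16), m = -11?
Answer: -44133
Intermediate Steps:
E(I) = 2*I*(-16 + I) (E(I) = (2*I)*(-16 + I) = 2*I*(-16 + I))
R = 99 (R = -9*(-11) = 99)
R + E(-3)*(-388) = 99 + (2*(-3)*(-16 - 3))*(-388) = 99 + (2*(-3)*(-19))*(-388) = 99 + 114*(-388) = 99 - 44232 = -44133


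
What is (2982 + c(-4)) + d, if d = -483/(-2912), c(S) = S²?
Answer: 1247237/416 ≈ 2998.2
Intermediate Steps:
d = 69/416 (d = -483*(-1/2912) = 69/416 ≈ 0.16587)
(2982 + c(-4)) + d = (2982 + (-4)²) + 69/416 = (2982 + 16) + 69/416 = 2998 + 69/416 = 1247237/416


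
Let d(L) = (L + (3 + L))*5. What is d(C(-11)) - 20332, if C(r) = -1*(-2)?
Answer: -20297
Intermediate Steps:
C(r) = 2
d(L) = 15 + 10*L (d(L) = (3 + 2*L)*5 = 15 + 10*L)
d(C(-11)) - 20332 = (15 + 10*2) - 20332 = (15 + 20) - 20332 = 35 - 20332 = -20297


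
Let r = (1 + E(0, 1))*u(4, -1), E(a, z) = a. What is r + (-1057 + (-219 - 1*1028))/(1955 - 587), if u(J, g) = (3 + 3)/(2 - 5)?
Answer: -70/19 ≈ -3.6842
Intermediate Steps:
u(J, g) = -2 (u(J, g) = 6/(-3) = 6*(-⅓) = -2)
r = -2 (r = (1 + 0)*(-2) = 1*(-2) = -2)
r + (-1057 + (-219 - 1*1028))/(1955 - 587) = -2 + (-1057 + (-219 - 1*1028))/(1955 - 587) = -2 + (-1057 + (-219 - 1028))/1368 = -2 + (-1057 - 1247)*(1/1368) = -2 - 2304*1/1368 = -2 - 32/19 = -70/19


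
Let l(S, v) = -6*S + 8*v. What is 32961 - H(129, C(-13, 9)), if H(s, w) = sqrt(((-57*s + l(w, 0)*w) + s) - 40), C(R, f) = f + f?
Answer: 32961 - 2*I*sqrt(2302) ≈ 32961.0 - 95.958*I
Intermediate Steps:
C(R, f) = 2*f
H(s, w) = sqrt(-40 - 56*s - 6*w**2) (H(s, w) = sqrt(((-57*s + (-6*w + 8*0)*w) + s) - 40) = sqrt(((-57*s + (-6*w + 0)*w) + s) - 40) = sqrt(((-57*s + (-6*w)*w) + s) - 40) = sqrt(((-57*s - 6*w**2) + s) - 40) = sqrt((-56*s - 6*w**2) - 40) = sqrt(-40 - 56*s - 6*w**2))
32961 - H(129, C(-13, 9)) = 32961 - sqrt(-40 - 56*129 - 6*(2*9)**2) = 32961 - sqrt(-40 - 7224 - 6*18**2) = 32961 - sqrt(-40 - 7224 - 6*324) = 32961 - sqrt(-40 - 7224 - 1944) = 32961 - sqrt(-9208) = 32961 - 2*I*sqrt(2302)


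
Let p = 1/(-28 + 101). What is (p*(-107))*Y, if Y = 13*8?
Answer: -11128/73 ≈ -152.44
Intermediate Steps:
Y = 104
p = 1/73 ≈ 0.013699
(p*(-107))*Y = ((1/73)*(-107))*104 = -107/73*104 = -11128/73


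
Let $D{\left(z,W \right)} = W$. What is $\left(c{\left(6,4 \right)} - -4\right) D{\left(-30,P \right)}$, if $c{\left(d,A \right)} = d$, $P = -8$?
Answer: $-80$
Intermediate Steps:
$\left(c{\left(6,4 \right)} - -4\right) D{\left(-30,P \right)} = \left(6 - -4\right) \left(-8\right) = \left(6 + 4\right) \left(-8\right) = 10 \left(-8\right) = -80$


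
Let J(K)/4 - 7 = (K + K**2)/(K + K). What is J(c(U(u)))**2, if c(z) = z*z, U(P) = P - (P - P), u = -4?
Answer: 3844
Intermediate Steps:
U(P) = P (U(P) = P - 1*0 = P + 0 = P)
c(z) = z**2
J(K) = 28 + 2*(K + K**2)/K (J(K) = 28 + 4*((K + K**2)/(K + K)) = 28 + 4*((K + K**2)/((2*K))) = 28 + 4*((K + K**2)*(1/(2*K))) = 28 + 4*((K + K**2)/(2*K)) = 28 + 2*(K + K**2)/K)
J(c(U(u)))**2 = (30 + 2*(-4)**2)**2 = (30 + 2*16)**2 = (30 + 32)**2 = 62**2 = 3844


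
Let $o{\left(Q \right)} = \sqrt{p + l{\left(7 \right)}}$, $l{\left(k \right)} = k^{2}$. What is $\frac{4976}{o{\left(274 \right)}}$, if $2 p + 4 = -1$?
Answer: $\frac{4976 \sqrt{186}}{93} \approx 729.72$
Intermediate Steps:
$p = - \frac{5}{2}$ ($p = -2 + \frac{1}{2} \left(-1\right) = -2 - \frac{1}{2} = - \frac{5}{2} \approx -2.5$)
$o{\left(Q \right)} = \frac{\sqrt{186}}{2}$ ($o{\left(Q \right)} = \sqrt{- \frac{5}{2} + 7^{2}} = \sqrt{- \frac{5}{2} + 49} = \sqrt{\frac{93}{2}} = \frac{\sqrt{186}}{2}$)
$\frac{4976}{o{\left(274 \right)}} = \frac{4976}{\frac{1}{2} \sqrt{186}} = 4976 \frac{\sqrt{186}}{93} = \frac{4976 \sqrt{186}}{93}$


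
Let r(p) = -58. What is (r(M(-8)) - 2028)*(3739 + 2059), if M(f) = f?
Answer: -12094628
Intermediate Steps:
(r(M(-8)) - 2028)*(3739 + 2059) = (-58 - 2028)*(3739 + 2059) = -2086*5798 = -12094628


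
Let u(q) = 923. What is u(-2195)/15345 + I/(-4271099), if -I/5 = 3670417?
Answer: 285554968702/65540014155 ≈ 4.3570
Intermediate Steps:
I = -18352085 (I = -5*3670417 = -18352085)
u(-2195)/15345 + I/(-4271099) = 923/15345 - 18352085/(-4271099) = 923*(1/15345) - 18352085*(-1/4271099) = 923/15345 + 18352085/4271099 = 285554968702/65540014155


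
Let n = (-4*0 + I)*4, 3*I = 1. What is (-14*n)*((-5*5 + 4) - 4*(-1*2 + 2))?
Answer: 392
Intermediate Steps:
I = ⅓ (I = (⅓)*1 = ⅓ ≈ 0.33333)
n = 4/3 (n = (-4*0 + ⅓)*4 = (0 + ⅓)*4 = (⅓)*4 = 4/3 ≈ 1.3333)
(-14*n)*((-5*5 + 4) - 4*(-1*2 + 2)) = (-14*4/3)*((-5*5 + 4) - 4*(-1*2 + 2)) = -56*((-25 + 4) - 4*(-2 + 2))/3 = -56*(-21 - 4*0)/3 = -56*(-21 + 0)/3 = -56/3*(-21) = 392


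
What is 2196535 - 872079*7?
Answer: -3908018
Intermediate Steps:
2196535 - 872079*7 = 2196535 - 290693*21 = 2196535 - 6104553 = -3908018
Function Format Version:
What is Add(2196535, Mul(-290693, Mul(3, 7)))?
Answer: -3908018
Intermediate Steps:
Add(2196535, Mul(-290693, Mul(3, 7))) = Add(2196535, Mul(-290693, 21)) = Add(2196535, -6104553) = -3908018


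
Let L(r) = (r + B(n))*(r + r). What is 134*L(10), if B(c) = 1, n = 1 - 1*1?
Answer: 29480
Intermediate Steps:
n = 0 (n = 1 - 1 = 0)
L(r) = 2*r*(1 + r) (L(r) = (r + 1)*(r + r) = (1 + r)*(2*r) = 2*r*(1 + r))
134*L(10) = 134*(2*10*(1 + 10)) = 134*(2*10*11) = 134*220 = 29480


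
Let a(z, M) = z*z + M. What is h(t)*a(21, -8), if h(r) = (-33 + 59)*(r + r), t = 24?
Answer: 540384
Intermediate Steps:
a(z, M) = M + z² (a(z, M) = z² + M = M + z²)
h(r) = 52*r (h(r) = 26*(2*r) = 52*r)
h(t)*a(21, -8) = (52*24)*(-8 + 21²) = 1248*(-8 + 441) = 1248*433 = 540384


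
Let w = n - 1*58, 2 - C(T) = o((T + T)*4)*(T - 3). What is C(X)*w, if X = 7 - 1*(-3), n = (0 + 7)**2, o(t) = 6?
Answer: 360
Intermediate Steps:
n = 49 (n = 7**2 = 49)
X = 10 (X = 7 + 3 = 10)
C(T) = 20 - 6*T (C(T) = 2 - 6*(T - 3) = 2 - 6*(-3 + T) = 2 - (-18 + 6*T) = 2 + (18 - 6*T) = 20 - 6*T)
w = -9 (w = 49 - 1*58 = 49 - 58 = -9)
C(X)*w = (20 - 6*10)*(-9) = (20 - 60)*(-9) = -40*(-9) = 360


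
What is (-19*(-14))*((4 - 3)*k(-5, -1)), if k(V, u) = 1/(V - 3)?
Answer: -133/4 ≈ -33.250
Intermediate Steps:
k(V, u) = 1/(-3 + V)
(-19*(-14))*((4 - 3)*k(-5, -1)) = (-19*(-14))*((4 - 3)/(-3 - 5)) = 266*(1/(-8)) = 266*(1*(-1/8)) = 266*(-1/8) = -133/4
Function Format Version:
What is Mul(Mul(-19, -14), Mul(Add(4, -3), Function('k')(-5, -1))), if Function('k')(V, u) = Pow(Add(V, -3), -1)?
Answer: Rational(-133, 4) ≈ -33.250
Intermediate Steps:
Function('k')(V, u) = Pow(Add(-3, V), -1)
Mul(Mul(-19, -14), Mul(Add(4, -3), Function('k')(-5, -1))) = Mul(Mul(-19, -14), Mul(Add(4, -3), Pow(Add(-3, -5), -1))) = Mul(266, Mul(1, Pow(-8, -1))) = Mul(266, Mul(1, Rational(-1, 8))) = Mul(266, Rational(-1, 8)) = Rational(-133, 4)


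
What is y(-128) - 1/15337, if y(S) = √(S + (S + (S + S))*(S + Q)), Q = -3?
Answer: 3435487/15337 ≈ 224.00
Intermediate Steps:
y(S) = √(S + 3*S*(-3 + S)) (y(S) = √(S + (S + (S + S))*(S - 3)) = √(S + (S + 2*S)*(-3 + S)) = √(S + (3*S)*(-3 + S)) = √(S + 3*S*(-3 + S)))
y(-128) - 1/15337 = √(-128*(-8 + 3*(-128))) - 1/15337 = √(-128*(-8 - 384)) - 1*1/15337 = √(-128*(-392)) - 1/15337 = √50176 - 1/15337 = 224 - 1/15337 = 3435487/15337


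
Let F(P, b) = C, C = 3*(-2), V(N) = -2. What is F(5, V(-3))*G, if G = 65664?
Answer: -393984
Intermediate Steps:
C = -6
F(P, b) = -6
F(5, V(-3))*G = -6*65664 = -393984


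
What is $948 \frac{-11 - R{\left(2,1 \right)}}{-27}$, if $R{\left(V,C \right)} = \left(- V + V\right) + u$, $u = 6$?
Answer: $\frac{5372}{9} \approx 596.89$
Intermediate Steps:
$R{\left(V,C \right)} = 6$ ($R{\left(V,C \right)} = \left(- V + V\right) + 6 = 0 + 6 = 6$)
$948 \frac{-11 - R{\left(2,1 \right)}}{-27} = 948 \frac{-11 - 6}{-27} = 948 \left(-11 - 6\right) \left(- \frac{1}{27}\right) = 948 \left(\left(-17\right) \left(- \frac{1}{27}\right)\right) = 948 \cdot \frac{17}{27} = \frac{5372}{9}$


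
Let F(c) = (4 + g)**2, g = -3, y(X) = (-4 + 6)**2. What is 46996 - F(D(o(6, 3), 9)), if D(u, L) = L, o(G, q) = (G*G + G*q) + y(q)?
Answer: 46995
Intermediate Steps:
y(X) = 4 (y(X) = 2**2 = 4)
o(G, q) = 4 + G**2 + G*q (o(G, q) = (G*G + G*q) + 4 = (G**2 + G*q) + 4 = 4 + G**2 + G*q)
F(c) = 1 (F(c) = (4 - 3)**2 = 1**2 = 1)
46996 - F(D(o(6, 3), 9)) = 46996 - 1*1 = 46996 - 1 = 46995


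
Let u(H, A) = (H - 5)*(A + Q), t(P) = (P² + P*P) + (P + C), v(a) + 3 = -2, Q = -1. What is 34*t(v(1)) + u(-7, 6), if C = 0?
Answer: 1470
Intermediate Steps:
v(a) = -5 (v(a) = -3 - 2 = -5)
t(P) = P + 2*P² (t(P) = (P² + P*P) + (P + 0) = (P² + P²) + P = 2*P² + P = P + 2*P²)
u(H, A) = (-1 + A)*(-5 + H) (u(H, A) = (H - 5)*(A - 1) = (-5 + H)*(-1 + A) = (-1 + A)*(-5 + H))
34*t(v(1)) + u(-7, 6) = 34*(-5*(1 + 2*(-5))) + (5 - 1*(-7) - 5*6 + 6*(-7)) = 34*(-5*(1 - 10)) + (5 + 7 - 30 - 42) = 34*(-5*(-9)) - 60 = 34*45 - 60 = 1530 - 60 = 1470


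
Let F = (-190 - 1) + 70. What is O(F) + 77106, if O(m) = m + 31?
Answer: 77016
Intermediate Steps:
F = -121 (F = -191 + 70 = -121)
O(m) = 31 + m
O(F) + 77106 = (31 - 121) + 77106 = -90 + 77106 = 77016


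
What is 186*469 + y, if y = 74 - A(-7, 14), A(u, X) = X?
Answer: 87294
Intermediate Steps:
y = 60 (y = 74 - 1*14 = 74 - 14 = 60)
186*469 + y = 186*469 + 60 = 87234 + 60 = 87294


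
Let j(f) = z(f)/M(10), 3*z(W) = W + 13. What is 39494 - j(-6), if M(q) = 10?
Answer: 1184813/30 ≈ 39494.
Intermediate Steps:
z(W) = 13/3 + W/3 (z(W) = (W + 13)/3 = (13 + W)/3 = 13/3 + W/3)
j(f) = 13/30 + f/30 (j(f) = (13/3 + f/3)/10 = (13/3 + f/3)*(⅒) = 13/30 + f/30)
39494 - j(-6) = 39494 - (13/30 + (1/30)*(-6)) = 39494 - (13/30 - ⅕) = 39494 - 1*7/30 = 39494 - 7/30 = 1184813/30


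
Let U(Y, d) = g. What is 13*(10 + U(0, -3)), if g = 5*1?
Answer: 195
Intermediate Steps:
g = 5
U(Y, d) = 5
13*(10 + U(0, -3)) = 13*(10 + 5) = 13*15 = 195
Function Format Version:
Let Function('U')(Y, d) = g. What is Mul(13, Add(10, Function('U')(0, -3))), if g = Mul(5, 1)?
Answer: 195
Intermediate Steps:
g = 5
Function('U')(Y, d) = 5
Mul(13, Add(10, Function('U')(0, -3))) = Mul(13, Add(10, 5)) = Mul(13, 15) = 195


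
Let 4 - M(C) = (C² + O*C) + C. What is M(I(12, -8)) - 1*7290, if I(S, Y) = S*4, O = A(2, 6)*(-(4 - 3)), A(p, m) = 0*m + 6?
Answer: -9350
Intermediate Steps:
A(p, m) = 6 (A(p, m) = 0 + 6 = 6)
O = -6 (O = 6*(-(4 - 3)) = 6*(-1*1) = 6*(-1) = -6)
I(S, Y) = 4*S
M(C) = 4 - C² + 5*C (M(C) = 4 - ((C² - 6*C) + C) = 4 - (C² - 5*C) = 4 + (-C² + 5*C) = 4 - C² + 5*C)
M(I(12, -8)) - 1*7290 = (4 - (4*12)² + 5*(4*12)) - 1*7290 = (4 - 1*48² + 5*48) - 7290 = (4 - 1*2304 + 240) - 7290 = (4 - 2304 + 240) - 7290 = -2060 - 7290 = -9350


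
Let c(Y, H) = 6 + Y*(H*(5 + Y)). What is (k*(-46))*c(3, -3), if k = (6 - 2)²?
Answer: 48576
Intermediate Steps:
c(Y, H) = 6 + H*Y*(5 + Y)
k = 16 (k = 4² = 16)
(k*(-46))*c(3, -3) = (16*(-46))*(6 - 3*3² + 5*(-3)*3) = -736*(6 - 3*9 - 45) = -736*(6 - 27 - 45) = -736*(-66) = 48576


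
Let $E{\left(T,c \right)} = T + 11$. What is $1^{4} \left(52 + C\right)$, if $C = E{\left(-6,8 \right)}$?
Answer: $57$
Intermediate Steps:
$E{\left(T,c \right)} = 11 + T$
$C = 5$ ($C = 11 - 6 = 5$)
$1^{4} \left(52 + C\right) = 1^{4} \left(52 + 5\right) = 1 \cdot 57 = 57$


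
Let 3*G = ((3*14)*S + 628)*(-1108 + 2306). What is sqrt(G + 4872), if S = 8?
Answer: 4*sqrt(219279)/3 ≈ 624.36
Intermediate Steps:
G = 1154872/3 (G = (((3*14)*8 + 628)*(-1108 + 2306))/3 = ((42*8 + 628)*1198)/3 = ((336 + 628)*1198)/3 = (964*1198)/3 = (1/3)*1154872 = 1154872/3 ≈ 3.8496e+5)
sqrt(G + 4872) = sqrt(1154872/3 + 4872) = sqrt(1169488/3) = 4*sqrt(219279)/3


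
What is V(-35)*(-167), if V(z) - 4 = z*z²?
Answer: 7159457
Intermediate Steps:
V(z) = 4 + z³ (V(z) = 4 + z*z² = 4 + z³)
V(-35)*(-167) = (4 + (-35)³)*(-167) = (4 - 42875)*(-167) = -42871*(-167) = 7159457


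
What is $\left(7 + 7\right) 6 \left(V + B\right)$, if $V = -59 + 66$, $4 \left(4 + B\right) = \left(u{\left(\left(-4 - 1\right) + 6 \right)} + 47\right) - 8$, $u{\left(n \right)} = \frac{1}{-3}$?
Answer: $1064$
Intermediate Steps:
$u{\left(n \right)} = - \frac{1}{3}$
$B = \frac{17}{3}$ ($B = -4 + \frac{\left(- \frac{1}{3} + 47\right) - 8}{4} = -4 + \frac{\frac{140}{3} - 8}{4} = -4 + \frac{1}{4} \cdot \frac{116}{3} = -4 + \frac{29}{3} = \frac{17}{3} \approx 5.6667$)
$V = 7$
$\left(7 + 7\right) 6 \left(V + B\right) = \left(7 + 7\right) 6 \left(7 + \frac{17}{3}\right) = 14 \cdot 6 \cdot \frac{38}{3} = 84 \cdot \frac{38}{3} = 1064$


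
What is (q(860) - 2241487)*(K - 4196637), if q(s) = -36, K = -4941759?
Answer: 20483924817108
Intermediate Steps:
(q(860) - 2241487)*(K - 4196637) = (-36 - 2241487)*(-4941759 - 4196637) = -2241523*(-9138396) = 20483924817108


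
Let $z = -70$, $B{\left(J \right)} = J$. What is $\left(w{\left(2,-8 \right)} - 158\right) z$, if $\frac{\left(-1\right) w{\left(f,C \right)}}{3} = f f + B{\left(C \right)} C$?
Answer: $25340$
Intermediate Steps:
$w{\left(f,C \right)} = - 3 C^{2} - 3 f^{2}$ ($w{\left(f,C \right)} = - 3 \left(f f + C C\right) = - 3 \left(f^{2} + C^{2}\right) = - 3 \left(C^{2} + f^{2}\right) = - 3 C^{2} - 3 f^{2}$)
$\left(w{\left(2,-8 \right)} - 158\right) z = \left(\left(- 3 \left(-8\right)^{2} - 3 \cdot 2^{2}\right) - 158\right) \left(-70\right) = \left(\left(\left(-3\right) 64 - 12\right) - 158\right) \left(-70\right) = \left(\left(-192 - 12\right) - 158\right) \left(-70\right) = \left(-204 - 158\right) \left(-70\right) = \left(-362\right) \left(-70\right) = 25340$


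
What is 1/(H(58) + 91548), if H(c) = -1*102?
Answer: 1/91446 ≈ 1.0935e-5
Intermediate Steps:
H(c) = -102
1/(H(58) + 91548) = 1/(-102 + 91548) = 1/91446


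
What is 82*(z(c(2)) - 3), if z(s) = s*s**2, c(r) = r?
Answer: 410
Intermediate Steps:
z(s) = s**3
82*(z(c(2)) - 3) = 82*(2**3 - 3) = 82*(8 - 3) = 82*5 = 410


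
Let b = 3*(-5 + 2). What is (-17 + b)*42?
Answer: -1092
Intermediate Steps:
b = -9 (b = 3*(-3) = -9)
(-17 + b)*42 = (-17 - 9)*42 = -26*42 = -1092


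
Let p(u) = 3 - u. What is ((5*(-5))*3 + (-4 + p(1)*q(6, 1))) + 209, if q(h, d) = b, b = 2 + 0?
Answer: 134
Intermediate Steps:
b = 2
q(h, d) = 2
((5*(-5))*3 + (-4 + p(1)*q(6, 1))) + 209 = ((5*(-5))*3 + (-4 + (3 - 1*1)*2)) + 209 = (-25*3 + (-4 + (3 - 1)*2)) + 209 = (-75 + (-4 + 2*2)) + 209 = (-75 + (-4 + 4)) + 209 = (-75 + 0) + 209 = -75 + 209 = 134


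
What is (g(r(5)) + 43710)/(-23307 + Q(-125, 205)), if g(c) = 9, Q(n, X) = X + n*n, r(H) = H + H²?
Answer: -43719/7477 ≈ -5.8471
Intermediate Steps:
Q(n, X) = X + n²
(g(r(5)) + 43710)/(-23307 + Q(-125, 205)) = (9 + 43710)/(-23307 + (205 + (-125)²)) = 43719/(-23307 + (205 + 15625)) = 43719/(-23307 + 15830) = 43719/(-7477) = 43719*(-1/7477) = -43719/7477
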